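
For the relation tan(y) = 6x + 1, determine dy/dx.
Take d/dx of both sides. Since y is implicitly a function of x, the chain rule attaches a y' = dy/dx factor whenever we differentiate through y.

Set F(x, y) = (left side) − (right side), so the curve is F = 0. Differentiating each term of F:
  d/dx[-6x] = -6
  d/dx[tan(y)] = y'(tan(y)^2 + 1)
  d/dx[-1] = 0

Collecting, the y'-free part is the partial derivative in x and the y' coefficient is the partial derivative in y:
  ∂F/∂x = -6
  ∂F/∂y = tan(y)^2 + 1

so d/dx[F(x, y(x))] = ∂F/∂x + (∂F/∂y)·y' = 0. Rearranging,
  dy/dx = -(∂F/∂x)/(∂F/∂y) = -(-6)/(tan(y)^2 + 1) = 6cos(y)^2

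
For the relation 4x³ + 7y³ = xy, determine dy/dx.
Differentiate the relation implicitly: treat y = y(x) and apply the chain rule, so every y-derivative picks up a y' = dy/dx factor.

With everything moved to the left-hand side, differentiate term by term:
  d/dx[4x^3] = 12x^2
  d/dx[-xy] = -x·y' - y
  d/dx[7y^3] = 21y^2·y'

Separating the contributions that come from x directly and those that come through y:
  without y':      12x^2 - y
  multiplying y':  -x + 21y^2

so (12x^2 - y) + (-x + 21y^2)·y' = 0, and therefore
  dy/dx = -(12x^2 - y)/(-x + 21y^2) = (12x^2 - y)/(x - 21y^2)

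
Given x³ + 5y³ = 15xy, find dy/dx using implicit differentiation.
Apply d/dx to both sides, remembering that y depends on x. Each occurrence of y therefore brings in a y' = dy/dx via the chain rule.

With F(x, y) equal to the left-hand side minus the right, differentiate F term by term:
  d/dx[x^3] = 3x^2
  d/dx[-15xy] = -15x·y' - 15y
  d/dx[5y^3] = 15y^2·y'
Adding these up, d/dx[F] = 0 becomes
  (3x^2 - 15y) + (-15x + 15y^2)·y' = 0,
so isolating y',
  dy/dx = -(3x^2 - 15y)/(-15x + 15y^2) = (x^2/5 - y)/(x - y^2)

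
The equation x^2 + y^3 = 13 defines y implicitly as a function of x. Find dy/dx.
Differentiate both sides with respect to x, treating y as y(x). By the chain rule, any term containing y contributes a factor of y' = dy/dx when we differentiate it.

Move every term to one side and write the relation as F(x, y) = 0. Term by term,
  d/dx[x^2] = 2x
  d/dx[y^3] = 3y^2·y'
  d/dx[-13] = 0

The pieces without y' make up ∂F/∂x and the coefficient of y' is ∂F/∂y:
  ∂F/∂x = 2x,
  ∂F/∂y = 3y^2.

Since d/dx[F] = ∂F/∂x + (∂F/∂y)·y' = 0, solve for y':
  (∂F/∂y)·y' = -∂F/∂x
  dy/dx = -(∂F/∂x)/(∂F/∂y) = -(2x)/(3y^2) = -2x/(3y^2)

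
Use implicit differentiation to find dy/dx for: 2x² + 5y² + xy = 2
Apply d/dx to both sides, remembering that y depends on x. Each occurrence of y therefore brings in a y' = dy/dx via the chain rule.

With F(x, y) equal to the left-hand side minus the right, differentiate F term by term:
  d/dx[2x^2] = 4x
  d/dx[xy] = x·y' + y
  d/dx[5y^2] = 10y·y'
  d/dx[-2] = 0
Adding these up, d/dx[F] = 0 becomes
  (4x + y) + (x + 10y)·y' = 0,
so isolating y',
  dy/dx = -(4x + y)/(x + 10y) = (-4x - y)/(x + 10y)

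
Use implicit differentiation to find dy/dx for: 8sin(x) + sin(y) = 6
Apply d/dx to both sides, remembering that y depends on x. Each occurrence of y therefore brings in a y' = dy/dx via the chain rule.

With F(x, y) equal to the left-hand side minus the right, differentiate F term by term:
  d/dx[8sin(x)] = 8cos(x)
  d/dx[sin(y)] = y'·cos(y)
  d/dx[-6] = 0
Adding these up, d/dx[F] = 0 becomes
  (8cos(x)) + (cos(y))·y' = 0,
so isolating y',
  dy/dx = -(8cos(x))/(cos(y)) = -8cos(x)/cos(y)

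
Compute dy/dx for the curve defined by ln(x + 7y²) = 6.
Differentiate the relation implicitly: treat y = y(x) and apply the chain rule, so every y-derivative picks up a y' = dy/dx factor.

With everything moved to the left-hand side, differentiate term by term:
  d/dx[ln(x + 7y^2)] = (14y·y' + 1)/(x + 7y^2)
  d/dx[-6] = 0

Separating the contributions that come from x directly and those that come through y:
  without y':      1/(x + 7y^2)
  multiplying y':  14y/(x + 7y^2)

so (1/(x + 7y^2)) + (14y/(x + 7y^2))·y' = 0, and therefore
  dy/dx = -(1/(x + 7y^2))/(14y/(x + 7y^2)) = -1/(14y)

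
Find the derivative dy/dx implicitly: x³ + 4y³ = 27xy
Differentiate both sides with respect to x, treating y as y(x). By the chain rule, any term containing y contributes a factor of y' = dy/dx when we differentiate it.

Move every term to one side and write the relation as F(x, y) = 0. Term by term,
  d/dx[x^3] = 3x^2
  d/dx[-27xy] = -27x·y' - 27y
  d/dx[4y^3] = 12y^2·y'

The pieces without y' make up ∂F/∂x and the coefficient of y' is ∂F/∂y:
  ∂F/∂x = 3x^2 - 27y,
  ∂F/∂y = -27x + 12y^2.

Since d/dx[F] = ∂F/∂x + (∂F/∂y)·y' = 0, solve for y':
  (∂F/∂y)·y' = -∂F/∂x
  dy/dx = -(∂F/∂x)/(∂F/∂y) = -(3x^2 - 27y)/(-27x + 12y^2) = (x^2 - 9y)/(9x - 4y^2)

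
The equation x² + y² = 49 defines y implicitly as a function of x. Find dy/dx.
Differentiate the relation implicitly: treat y = y(x) and apply the chain rule, so every y-derivative picks up a y' = dy/dx factor.

With everything moved to the left-hand side, differentiate term by term:
  d/dx[x^2] = 2x
  d/dx[y^2] = 2y·y'
  d/dx[-49] = 0

Separating the contributions that come from x directly and those that come through y:
  without y':      2x
  multiplying y':  2y

so (2x) + (2y)·y' = 0, and therefore
  dy/dx = -(2x)/(2y) = -x/y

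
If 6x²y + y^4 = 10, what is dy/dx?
Apply d/dx to both sides, remembering that y depends on x. Each occurrence of y therefore brings in a y' = dy/dx via the chain rule.

With F(x, y) equal to the left-hand side minus the right, differentiate F term by term:
  d/dx[6x^2y] = 6x^2·y' + 12xy
  d/dx[y^4] = 4y^3·y'
  d/dx[-10] = 0
Adding these up, d/dx[F] = 0 becomes
  (12xy) + (6x^2 + 4y^3)·y' = 0,
so isolating y',
  dy/dx = -(12xy)/(6x^2 + 4y^3) = -6xy/(3x^2 + 2y^3)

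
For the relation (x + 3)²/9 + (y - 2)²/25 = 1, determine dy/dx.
Differentiate the relation implicitly: treat y = y(x) and apply the chain rule, so every y-derivative picks up a y' = dy/dx factor.

With everything moved to the left-hand side, differentiate term by term:
  d/dx[(x + 3)^2/9] = 2x/9 + 2/3
  d/dx[(y - 2)^2/25] = 2·y'(y - 2)/25
  d/dx[-1] = 0

Separating the contributions that come from x directly and those that come through y:
  without y':      2x/9 + 2/3
  multiplying y':  2y/25 - 4/25

so (2x/9 + 2/3) + (2y/25 - 4/25)·y' = 0, and therefore
  dy/dx = -(2x/9 + 2/3)/(2y/25 - 4/25)
        = -(2(x + 3)/9)/(2(y - 2)/25) = 25(-x - 3)/(9(y - 2))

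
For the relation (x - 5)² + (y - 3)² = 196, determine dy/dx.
Differentiate the relation implicitly: treat y = y(x) and apply the chain rule, so every y-derivative picks up a y' = dy/dx factor.

With everything moved to the left-hand side, differentiate term by term:
  d/dx[(x - 5)^2] = 2x - 10
  d/dx[(y - 3)^2] = 2·y'(y - 3)
  d/dx[-196] = 0

Separating the contributions that come from x directly and those that come through y:
  without y':      2x - 10
  multiplying y':  2y - 6

so (2x - 10) + (2y - 6)·y' = 0, and therefore
  dy/dx = -(2x - 10)/(2y - 6) = (5 - x)/(y - 3)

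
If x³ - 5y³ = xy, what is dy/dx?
Differentiate both sides with respect to x, treating y as y(x). By the chain rule, any term containing y contributes a factor of y' = dy/dx when we differentiate it.

Move every term to one side and write the relation as F(x, y) = 0. Term by term,
  d/dx[x^3] = 3x^2
  d/dx[-xy] = -x·y' - y
  d/dx[-5y^3] = -15y^2·y'

The pieces without y' make up ∂F/∂x and the coefficient of y' is ∂F/∂y:
  ∂F/∂x = 3x^2 - y,
  ∂F/∂y = -x - 15y^2.

Since d/dx[F] = ∂F/∂x + (∂F/∂y)·y' = 0, solve for y':
  (∂F/∂y)·y' = -∂F/∂x
  dy/dx = -(∂F/∂x)/(∂F/∂y) = -(3x^2 - y)/(-x - 15y^2) = (3x^2 - y)/(x + 15y^2)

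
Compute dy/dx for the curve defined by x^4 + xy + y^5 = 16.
Differentiate the relation implicitly: treat y = y(x) and apply the chain rule, so every y-derivative picks up a y' = dy/dx factor.

With everything moved to the left-hand side, differentiate term by term:
  d/dx[x^4] = 4x^3
  d/dx[xy] = x·y' + y
  d/dx[y^5] = 5y^4·y'
  d/dx[-16] = 0

Separating the contributions that come from x directly and those that come through y:
  without y':      4x^3 + y
  multiplying y':  x + 5y^4

so (4x^3 + y) + (x + 5y^4)·y' = 0, and therefore
  dy/dx = -(4x^3 + y)/(x + 5y^4) = (-4x^3 - y)/(x + 5y^4)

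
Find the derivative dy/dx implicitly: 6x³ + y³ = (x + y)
Differentiate the relation implicitly: treat y = y(x) and apply the chain rule, so every y-derivative picks up a y' = dy/dx factor.

With everything moved to the left-hand side, differentiate term by term:
  d/dx[6x^3] = 18x^2
  d/dx[-x] = -1
  d/dx[y^3] = 3y^2·y'
  d/dx[-y] = -y'

Separating the contributions that come from x directly and those that come through y:
  without y':      18x^2 - 1
  multiplying y':  3y^2 - 1

so (18x^2 - 1) + (3y^2 - 1)·y' = 0, and therefore
  dy/dx = -(18x^2 - 1)/(3y^2 - 1) = (1 - 18x^2)/(3y^2 - 1)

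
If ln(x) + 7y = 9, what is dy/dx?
Differentiate both sides with respect to x, treating y as y(x). By the chain rule, any term containing y contributes a factor of y' = dy/dx when we differentiate it.

Move every term to one side and write the relation as F(x, y) = 0. Term by term,
  d/dx[7y] = 7·y'
  d/dx[ln(x)] = 1/x
  d/dx[-9] = 0

The pieces without y' make up ∂F/∂x and the coefficient of y' is ∂F/∂y:
  ∂F/∂x = 1/x,
  ∂F/∂y = 7.

Since d/dx[F] = ∂F/∂x + (∂F/∂y)·y' = 0, solve for y':
  (∂F/∂y)·y' = -∂F/∂x
  dy/dx = -(∂F/∂x)/(∂F/∂y) = -(1/x)/(7) = -1/(7x)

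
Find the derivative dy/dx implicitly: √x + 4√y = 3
Differentiate the relation implicitly: treat y = y(x) and apply the chain rule, so every y-derivative picks up a y' = dy/dx factor.

With everything moved to the left-hand side, differentiate term by term:
  d/dx[√(x)] = 1/(2√(x))
  d/dx[4√(y)] = 2·y'/√(y)
  d/dx[-3] = 0

Separating the contributions that come from x directly and those that come through y:
  without y':      1/(2√(x))
  multiplying y':  2/√(y)

so (1/(2√(x))) + (2/√(y))·y' = 0, and therefore
  dy/dx = -(1/(2√(x)))/(2/√(y)) = -√(y)/(4√(x))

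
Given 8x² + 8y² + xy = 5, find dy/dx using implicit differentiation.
Differentiate both sides with respect to x, treating y as y(x). By the chain rule, any term containing y contributes a factor of y' = dy/dx when we differentiate it.

Move every term to one side and write the relation as F(x, y) = 0. Term by term,
  d/dx[8x^2] = 16x
  d/dx[xy] = x·y' + y
  d/dx[8y^2] = 16y·y'
  d/dx[-5] = 0

The pieces without y' make up ∂F/∂x and the coefficient of y' is ∂F/∂y:
  ∂F/∂x = 16x + y,
  ∂F/∂y = x + 16y.

Since d/dx[F] = ∂F/∂x + (∂F/∂y)·y' = 0, solve for y':
  (∂F/∂y)·y' = -∂F/∂x
  dy/dx = -(∂F/∂x)/(∂F/∂y) = -(16x + y)/(x + 16y) = (-16x - y)/(x + 16y)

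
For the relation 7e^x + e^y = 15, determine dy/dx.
Differentiate the relation implicitly: treat y = y(x) and apply the chain rule, so every y-derivative picks up a y' = dy/dx factor.

With everything moved to the left-hand side, differentiate term by term:
  d/dx[7e^(x)] = 7e^(x)
  d/dx[e^(y)] = y'·e^(y)
  d/dx[-15] = 0

Separating the contributions that come from x directly and those that come through y:
  without y':      7e^(x)
  multiplying y':  e^(y)

so (7e^(x)) + (e^(y))·y' = 0, and therefore
  dy/dx = -(7e^(x))/(e^(y)) = -7e^(x - y)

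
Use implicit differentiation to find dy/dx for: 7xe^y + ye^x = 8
Differentiate the relation implicitly: treat y = y(x) and apply the chain rule, so every y-derivative picks up a y' = dy/dx factor.

With everything moved to the left-hand side, differentiate term by term:
  d/dx[7x·e^(y)] = 7x·y'·e^(y) + 7e^(y)
  d/dx[y·e^(x)] = y·e^(x) + y'·e^(x)
  d/dx[-8] = 0

Separating the contributions that come from x directly and those that come through y:
  without y':      y·e^(x) + 7e^(y)
  multiplying y':  7x·e^(y) + e^(x)

so (y·e^(x) + 7e^(y)) + (7x·e^(y) + e^(x))·y' = 0, and therefore
  dy/dx = -(y·e^(x) + 7e^(y))/(7x·e^(y) + e^(x)) = (-y·e^(x) - 7e^(y))/(7x·e^(y) + e^(x))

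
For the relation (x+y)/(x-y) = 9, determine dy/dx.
Take d/dx of both sides. Since y is implicitly a function of x, the chain rule attaches a y' = dy/dx factor whenever we differentiate through y.

Set F(x, y) = (left side) − (right side), so the curve is F = 0. Differentiating each term of F:
  d/dx[(x + y)/(x - y)] = (y' + 1)/(x - y) + (x + y)(y' - 1)/(x - y)^2
  d/dx[-9] = 0

Collecting, the y'-free part is the partial derivative in x and the y' coefficient is the partial derivative in y:
  ∂F/∂x = 1/(x - y) - (x + y)/(x - y)^2
  ∂F/∂y = 1/(x - y) + (x + y)/(x - y)^2

so d/dx[F(x, y(x))] = ∂F/∂x + (∂F/∂y)·y' = 0. Rearranging,
  dy/dx = -(∂F/∂x)/(∂F/∂y) = -(1/(x - y) - (x + y)/(x - y)^2)/(1/(x - y) + (x + y)/(x - y)^2)
        = -(-2y/(x - y)^2)/(2x/(x - y)^2) = y/x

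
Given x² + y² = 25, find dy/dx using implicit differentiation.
Take d/dx of both sides. Since y is implicitly a function of x, the chain rule attaches a y' = dy/dx factor whenever we differentiate through y.

Set F(x, y) = (left side) − (right side), so the curve is F = 0. Differentiating each term of F:
  d/dx[x^2] = 2x
  d/dx[y^2] = 2y·y'
  d/dx[-25] = 0

Collecting, the y'-free part is the partial derivative in x and the y' coefficient is the partial derivative in y:
  ∂F/∂x = 2x
  ∂F/∂y = 2y

so d/dx[F(x, y(x))] = ∂F/∂x + (∂F/∂y)·y' = 0. Rearranging,
  dy/dx = -(∂F/∂x)/(∂F/∂y) = -(2x)/(2y) = -x/y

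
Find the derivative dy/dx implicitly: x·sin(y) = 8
Apply d/dx to both sides, remembering that y depends on x. Each occurrence of y therefore brings in a y' = dy/dx via the chain rule.

With F(x, y) equal to the left-hand side minus the right, differentiate F term by term:
  d/dx[x·sin(y)] = x·y'·cos(y) + sin(y)
  d/dx[-8] = 0
Adding these up, d/dx[F] = 0 becomes
  (sin(y)) + (x·cos(y))·y' = 0,
so isolating y',
  dy/dx = -(sin(y))/(x·cos(y)) = -tan(y)/x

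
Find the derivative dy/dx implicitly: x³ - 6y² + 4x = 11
Differentiate the relation implicitly: treat y = y(x) and apply the chain rule, so every y-derivative picks up a y' = dy/dx factor.

With everything moved to the left-hand side, differentiate term by term:
  d/dx[x^3] = 3x^2
  d/dx[4x] = 4
  d/dx[-6y^2] = -12y·y'
  d/dx[-11] = 0

Separating the contributions that come from x directly and those that come through y:
  without y':      3x^2 + 4
  multiplying y':  -12y

so (3x^2 + 4) + (-12y)·y' = 0, and therefore
  dy/dx = -(3x^2 + 4)/(-12y) = (3x^2 + 4)/(12y)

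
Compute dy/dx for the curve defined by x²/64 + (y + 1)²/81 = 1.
Apply d/dx to both sides, remembering that y depends on x. Each occurrence of y therefore brings in a y' = dy/dx via the chain rule.

With F(x, y) equal to the left-hand side minus the right, differentiate F term by term:
  d/dx[x^2/64] = x/32
  d/dx[(y + 1)^2/81] = 2·y'(y + 1)/81
  d/dx[-1] = 0
Adding these up, d/dx[F] = 0 becomes
  (x/32) + (2y/81 + 2/81)·y' = 0,
so isolating y',
  dy/dx = -(x/32)/(2y/81 + 2/81)
        = -(x/32)/(2(y + 1)/81) = -81x/(64y + 64)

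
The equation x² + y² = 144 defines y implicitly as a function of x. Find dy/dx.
Differentiate the relation implicitly: treat y = y(x) and apply the chain rule, so every y-derivative picks up a y' = dy/dx factor.

With everything moved to the left-hand side, differentiate term by term:
  d/dx[x^2] = 2x
  d/dx[y^2] = 2y·y'
  d/dx[-144] = 0

Separating the contributions that come from x directly and those that come through y:
  without y':      2x
  multiplying y':  2y

so (2x) + (2y)·y' = 0, and therefore
  dy/dx = -(2x)/(2y) = -x/y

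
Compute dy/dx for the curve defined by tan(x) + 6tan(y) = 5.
Differentiate the relation implicitly: treat y = y(x) and apply the chain rule, so every y-derivative picks up a y' = dy/dx factor.

With everything moved to the left-hand side, differentiate term by term:
  d/dx[tan(x)] = tan(x)^2 + 1
  d/dx[6tan(y)] = 6·y'(tan(y)^2 + 1)
  d/dx[-5] = 0

Separating the contributions that come from x directly and those that come through y:
  without y':      tan(x)^2 + 1
  multiplying y':  6tan(y)^2 + 6

so (tan(x)^2 + 1) + (6tan(y)^2 + 6)·y' = 0, and therefore
  dy/dx = -(tan(x)^2 + 1)/(6tan(y)^2 + 6) = -cos(y)^2/(6cos(x)^2)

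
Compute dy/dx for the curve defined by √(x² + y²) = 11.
Differentiate both sides with respect to x, treating y as y(x). By the chain rule, any term containing y contributes a factor of y' = dy/dx when we differentiate it.

Move every term to one side and write the relation as F(x, y) = 0. Term by term,
  d/dx[√(x^2 + y^2)] = (x + y·y')/√(x^2 + y^2)
  d/dx[-11] = 0

The pieces without y' make up ∂F/∂x and the coefficient of y' is ∂F/∂y:
  ∂F/∂x = x/√(x^2 + y^2),
  ∂F/∂y = y/√(x^2 + y^2).

Since d/dx[F] = ∂F/∂x + (∂F/∂y)·y' = 0, solve for y':
  (∂F/∂y)·y' = -∂F/∂x
  dy/dx = -(∂F/∂x)/(∂F/∂y) = -(x/√(x^2 + y^2))/(y/√(x^2 + y^2)) = -x/y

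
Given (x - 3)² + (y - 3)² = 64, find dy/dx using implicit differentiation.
Differentiate both sides with respect to x, treating y as y(x). By the chain rule, any term containing y contributes a factor of y' = dy/dx when we differentiate it.

Move every term to one side and write the relation as F(x, y) = 0. Term by term,
  d/dx[(x - 3)^2] = 2x - 6
  d/dx[(y - 3)^2] = 2·y'(y - 3)
  d/dx[-64] = 0

The pieces without y' make up ∂F/∂x and the coefficient of y' is ∂F/∂y:
  ∂F/∂x = 2x - 6,
  ∂F/∂y = 2y - 6.

Since d/dx[F] = ∂F/∂x + (∂F/∂y)·y' = 0, solve for y':
  (∂F/∂y)·y' = -∂F/∂x
  dy/dx = -(∂F/∂x)/(∂F/∂y) = -(2x - 6)/(2y - 6) = (3 - x)/(y - 3)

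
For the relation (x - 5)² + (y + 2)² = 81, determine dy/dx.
Differentiate the relation implicitly: treat y = y(x) and apply the chain rule, so every y-derivative picks up a y' = dy/dx factor.

With everything moved to the left-hand side, differentiate term by term:
  d/dx[(x - 5)^2] = 2x - 10
  d/dx[(y + 2)^2] = 2·y'(y + 2)
  d/dx[-81] = 0

Separating the contributions that come from x directly and those that come through y:
  without y':      2x - 10
  multiplying y':  2y + 4

so (2x - 10) + (2y + 4)·y' = 0, and therefore
  dy/dx = -(2x - 10)/(2y + 4) = (5 - x)/(y + 2)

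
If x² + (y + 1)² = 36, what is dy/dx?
Differentiate the relation implicitly: treat y = y(x) and apply the chain rule, so every y-derivative picks up a y' = dy/dx factor.

With everything moved to the left-hand side, differentiate term by term:
  d/dx[x^2] = 2x
  d/dx[(y + 1)^2] = 2·y'(y + 1)
  d/dx[-36] = 0

Separating the contributions that come from x directly and those that come through y:
  without y':      2x
  multiplying y':  2y + 2

so (2x) + (2y + 2)·y' = 0, and therefore
  dy/dx = -(2x)/(2y + 2) = -x/(y + 1)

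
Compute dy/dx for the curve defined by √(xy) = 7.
Apply d/dx to both sides, remembering that y depends on x. Each occurrence of y therefore brings in a y' = dy/dx via the chain rule.

With F(x, y) equal to the left-hand side minus the right, differentiate F term by term:
  d/dx[√(xy)] = √(xy)(x·y'/2 + y/2)/(xy)
  d/dx[-7] = 0
Adding these up, d/dx[F] = 0 becomes
  (√(xy)/(2x)) + (√(xy)/(2y))·y' = 0,
so isolating y',
  dy/dx = -(√(xy)/(2x))/(√(xy)/(2y)) = -y/x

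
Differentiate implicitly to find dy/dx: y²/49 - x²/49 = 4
Differentiate the relation implicitly: treat y = y(x) and apply the chain rule, so every y-derivative picks up a y' = dy/dx factor.

With everything moved to the left-hand side, differentiate term by term:
  d/dx[-x^2/49] = -2x/49
  d/dx[y^2/49] = 2y·y'/49
  d/dx[-4] = 0

Separating the contributions that come from x directly and those that come through y:
  without y':      -2x/49
  multiplying y':  2y/49

so (-2x/49) + (2y/49)·y' = 0, and therefore
  dy/dx = -(-2x/49)/(2y/49) = x/y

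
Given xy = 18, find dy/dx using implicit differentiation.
Apply d/dx to both sides, remembering that y depends on x. Each occurrence of y therefore brings in a y' = dy/dx via the chain rule.

With F(x, y) equal to the left-hand side minus the right, differentiate F term by term:
  d/dx[xy] = x·y' + y
  d/dx[-18] = 0
Adding these up, d/dx[F] = 0 becomes
  (y) + (x)·y' = 0,
so isolating y',
  dy/dx = -(y)/(x) = -y/x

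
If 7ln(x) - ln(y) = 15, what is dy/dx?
Take d/dx of both sides. Since y is implicitly a function of x, the chain rule attaches a y' = dy/dx factor whenever we differentiate through y.

Set F(x, y) = (left side) − (right side), so the curve is F = 0. Differentiating each term of F:
  d/dx[7ln(x)] = 7/x
  d/dx[-ln(y)] = -y'/y
  d/dx[-15] = 0

Collecting, the y'-free part is the partial derivative in x and the y' coefficient is the partial derivative in y:
  ∂F/∂x = 7/x
  ∂F/∂y = -1/y

so d/dx[F(x, y(x))] = ∂F/∂x + (∂F/∂y)·y' = 0. Rearranging,
  dy/dx = -(∂F/∂x)/(∂F/∂y) = -(7/x)/(-1/y) = 7y/x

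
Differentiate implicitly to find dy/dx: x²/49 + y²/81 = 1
Differentiate both sides with respect to x, treating y as y(x). By the chain rule, any term containing y contributes a factor of y' = dy/dx when we differentiate it.

Move every term to one side and write the relation as F(x, y) = 0. Term by term,
  d/dx[x^2/49] = 2x/49
  d/dx[y^2/81] = 2y·y'/81
  d/dx[-1] = 0

The pieces without y' make up ∂F/∂x and the coefficient of y' is ∂F/∂y:
  ∂F/∂x = 2x/49,
  ∂F/∂y = 2y/81.

Since d/dx[F] = ∂F/∂x + (∂F/∂y)·y' = 0, solve for y':
  (∂F/∂y)·y' = -∂F/∂x
  dy/dx = -(∂F/∂x)/(∂F/∂y) = -(2x/49)/(2y/81) = -81x/(49y)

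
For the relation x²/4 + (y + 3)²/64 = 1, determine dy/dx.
Apply d/dx to both sides, remembering that y depends on x. Each occurrence of y therefore brings in a y' = dy/dx via the chain rule.

With F(x, y) equal to the left-hand side minus the right, differentiate F term by term:
  d/dx[x^2/4] = x/2
  d/dx[(y + 3)^2/64] = y'(y + 3)/32
  d/dx[-1] = 0
Adding these up, d/dx[F] = 0 becomes
  (x/2) + (y/32 + 3/32)·y' = 0,
so isolating y',
  dy/dx = -(x/2)/(y/32 + 3/32)
        = -(x/2)/((y + 3)/32) = -16x/(y + 3)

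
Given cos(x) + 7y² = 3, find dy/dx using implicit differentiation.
Differentiate both sides with respect to x, treating y as y(x). By the chain rule, any term containing y contributes a factor of y' = dy/dx when we differentiate it.

Move every term to one side and write the relation as F(x, y) = 0. Term by term,
  d/dx[7y^2] = 14y·y'
  d/dx[cos(x)] = -sin(x)
  d/dx[-3] = 0

The pieces without y' make up ∂F/∂x and the coefficient of y' is ∂F/∂y:
  ∂F/∂x = -sin(x),
  ∂F/∂y = 14y.

Since d/dx[F] = ∂F/∂x + (∂F/∂y)·y' = 0, solve for y':
  (∂F/∂y)·y' = -∂F/∂x
  dy/dx = -(∂F/∂x)/(∂F/∂y) = -(-sin(x))/(14y) = sin(x)/(14y)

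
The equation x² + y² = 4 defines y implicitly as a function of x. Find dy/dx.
Differentiate both sides with respect to x, treating y as y(x). By the chain rule, any term containing y contributes a factor of y' = dy/dx when we differentiate it.

Move every term to one side and write the relation as F(x, y) = 0. Term by term,
  d/dx[x^2] = 2x
  d/dx[y^2] = 2y·y'
  d/dx[-4] = 0

The pieces without y' make up ∂F/∂x and the coefficient of y' is ∂F/∂y:
  ∂F/∂x = 2x,
  ∂F/∂y = 2y.

Since d/dx[F] = ∂F/∂x + (∂F/∂y)·y' = 0, solve for y':
  (∂F/∂y)·y' = -∂F/∂x
  dy/dx = -(∂F/∂x)/(∂F/∂y) = -(2x)/(2y) = -x/y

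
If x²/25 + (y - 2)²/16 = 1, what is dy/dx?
Differentiate the relation implicitly: treat y = y(x) and apply the chain rule, so every y-derivative picks up a y' = dy/dx factor.

With everything moved to the left-hand side, differentiate term by term:
  d/dx[x^2/25] = 2x/25
  d/dx[(y - 2)^2/16] = y'(y - 2)/8
  d/dx[-1] = 0

Separating the contributions that come from x directly and those that come through y:
  without y':      2x/25
  multiplying y':  y/8 - 1/4

so (2x/25) + (y/8 - 1/4)·y' = 0, and therefore
  dy/dx = -(2x/25)/(y/8 - 1/4)
        = -(2x/25)/((y - 2)/8) = -16x/(25y - 50)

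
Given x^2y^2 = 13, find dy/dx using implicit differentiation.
Differentiate both sides with respect to x, treating y as y(x). By the chain rule, any term containing y contributes a factor of y' = dy/dx when we differentiate it.

Move every term to one side and write the relation as F(x, y) = 0. Term by term,
  d/dx[x^2y^2] = 2x^2y·y' + 2xy^2
  d/dx[-13] = 0

The pieces without y' make up ∂F/∂x and the coefficient of y' is ∂F/∂y:
  ∂F/∂x = 2xy^2,
  ∂F/∂y = 2x^2y.

Since d/dx[F] = ∂F/∂x + (∂F/∂y)·y' = 0, solve for y':
  (∂F/∂y)·y' = -∂F/∂x
  dy/dx = -(∂F/∂x)/(∂F/∂y) = -(2xy^2)/(2x^2y) = -y/x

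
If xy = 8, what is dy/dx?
Differentiate both sides with respect to x, treating y as y(x). By the chain rule, any term containing y contributes a factor of y' = dy/dx when we differentiate it.

Move every term to one side and write the relation as F(x, y) = 0. Term by term,
  d/dx[xy] = x·y' + y
  d/dx[-8] = 0

The pieces without y' make up ∂F/∂x and the coefficient of y' is ∂F/∂y:
  ∂F/∂x = y,
  ∂F/∂y = x.

Since d/dx[F] = ∂F/∂x + (∂F/∂y)·y' = 0, solve for y':
  (∂F/∂y)·y' = -∂F/∂x
  dy/dx = -(∂F/∂x)/(∂F/∂y) = -(y)/(x) = -y/x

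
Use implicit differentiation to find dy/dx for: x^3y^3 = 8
Differentiate both sides with respect to x, treating y as y(x). By the chain rule, any term containing y contributes a factor of y' = dy/dx when we differentiate it.

Move every term to one side and write the relation as F(x, y) = 0. Term by term,
  d/dx[x^3y^3] = 3x^3y^2·y' + 3x^2y^3
  d/dx[-8] = 0

The pieces without y' make up ∂F/∂x and the coefficient of y' is ∂F/∂y:
  ∂F/∂x = 3x^2y^3,
  ∂F/∂y = 3x^3y^2.

Since d/dx[F] = ∂F/∂x + (∂F/∂y)·y' = 0, solve for y':
  (∂F/∂y)·y' = -∂F/∂x
  dy/dx = -(∂F/∂x)/(∂F/∂y) = -(3x^2y^3)/(3x^3y^2) = -y/x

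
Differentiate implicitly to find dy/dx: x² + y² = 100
Apply d/dx to both sides, remembering that y depends on x. Each occurrence of y therefore brings in a y' = dy/dx via the chain rule.

With F(x, y) equal to the left-hand side minus the right, differentiate F term by term:
  d/dx[x^2] = 2x
  d/dx[y^2] = 2y·y'
  d/dx[-100] = 0
Adding these up, d/dx[F] = 0 becomes
  (2x) + (2y)·y' = 0,
so isolating y',
  dy/dx = -(2x)/(2y) = -x/y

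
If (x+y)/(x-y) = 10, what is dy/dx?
Take d/dx of both sides. Since y is implicitly a function of x, the chain rule attaches a y' = dy/dx factor whenever we differentiate through y.

Set F(x, y) = (left side) − (right side), so the curve is F = 0. Differentiating each term of F:
  d/dx[(x + y)/(x - y)] = (y' + 1)/(x - y) + (x + y)(y' - 1)/(x - y)^2
  d/dx[-10] = 0

Collecting, the y'-free part is the partial derivative in x and the y' coefficient is the partial derivative in y:
  ∂F/∂x = 1/(x - y) - (x + y)/(x - y)^2
  ∂F/∂y = 1/(x - y) + (x + y)/(x - y)^2

so d/dx[F(x, y(x))] = ∂F/∂x + (∂F/∂y)·y' = 0. Rearranging,
  dy/dx = -(∂F/∂x)/(∂F/∂y) = -(1/(x - y) - (x + y)/(x - y)^2)/(1/(x - y) + (x + y)/(x - y)^2)
        = -(-2y/(x - y)^2)/(2x/(x - y)^2) = y/x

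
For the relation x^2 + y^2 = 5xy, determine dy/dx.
Take d/dx of both sides. Since y is implicitly a function of x, the chain rule attaches a y' = dy/dx factor whenever we differentiate through y.

Set F(x, y) = (left side) − (right side), so the curve is F = 0. Differentiating each term of F:
  d/dx[x^2] = 2x
  d/dx[-5xy] = -5x·y' - 5y
  d/dx[y^2] = 2y·y'

Collecting, the y'-free part is the partial derivative in x and the y' coefficient is the partial derivative in y:
  ∂F/∂x = 2x - 5y
  ∂F/∂y = -5x + 2y

so d/dx[F(x, y(x))] = ∂F/∂x + (∂F/∂y)·y' = 0. Rearranging,
  dy/dx = -(∂F/∂x)/(∂F/∂y) = -(2x - 5y)/(-5x + 2y) = (2x - 5y)/(5x - 2y)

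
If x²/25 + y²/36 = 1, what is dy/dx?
Take d/dx of both sides. Since y is implicitly a function of x, the chain rule attaches a y' = dy/dx factor whenever we differentiate through y.

Set F(x, y) = (left side) − (right side), so the curve is F = 0. Differentiating each term of F:
  d/dx[x^2/25] = 2x/25
  d/dx[y^2/36] = y·y'/18
  d/dx[-1] = 0

Collecting, the y'-free part is the partial derivative in x and the y' coefficient is the partial derivative in y:
  ∂F/∂x = 2x/25
  ∂F/∂y = y/18

so d/dx[F(x, y(x))] = ∂F/∂x + (∂F/∂y)·y' = 0. Rearranging,
  dy/dx = -(∂F/∂x)/(∂F/∂y) = -(2x/25)/(y/18) = -36x/(25y)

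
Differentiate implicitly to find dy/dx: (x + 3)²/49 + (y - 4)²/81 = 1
Take d/dx of both sides. Since y is implicitly a function of x, the chain rule attaches a y' = dy/dx factor whenever we differentiate through y.

Set F(x, y) = (left side) − (right side), so the curve is F = 0. Differentiating each term of F:
  d/dx[(x + 3)^2/49] = 2x/49 + 6/49
  d/dx[(y - 4)^2/81] = 2·y'(y - 4)/81
  d/dx[-1] = 0

Collecting, the y'-free part is the partial derivative in x and the y' coefficient is the partial derivative in y:
  ∂F/∂x = 2x/49 + 6/49
  ∂F/∂y = 2y/81 - 8/81

so d/dx[F(x, y(x))] = ∂F/∂x + (∂F/∂y)·y' = 0. Rearranging,
  dy/dx = -(∂F/∂x)/(∂F/∂y) = -(2x/49 + 6/49)/(2y/81 - 8/81)
        = -(2(x + 3)/49)/(2(y - 4)/81) = 81(-x - 3)/(49(y - 4))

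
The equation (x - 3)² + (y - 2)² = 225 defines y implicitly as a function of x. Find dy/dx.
Differentiate both sides with respect to x, treating y as y(x). By the chain rule, any term containing y contributes a factor of y' = dy/dx when we differentiate it.

Move every term to one side and write the relation as F(x, y) = 0. Term by term,
  d/dx[(x - 3)^2] = 2x - 6
  d/dx[(y - 2)^2] = 2·y'(y - 2)
  d/dx[-225] = 0

The pieces without y' make up ∂F/∂x and the coefficient of y' is ∂F/∂y:
  ∂F/∂x = 2x - 6,
  ∂F/∂y = 2y - 4.

Since d/dx[F] = ∂F/∂x + (∂F/∂y)·y' = 0, solve for y':
  (∂F/∂y)·y' = -∂F/∂x
  dy/dx = -(∂F/∂x)/(∂F/∂y) = -(2x - 6)/(2y - 4) = (3 - x)/(y - 2)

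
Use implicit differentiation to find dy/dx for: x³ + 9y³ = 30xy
Differentiate the relation implicitly: treat y = y(x) and apply the chain rule, so every y-derivative picks up a y' = dy/dx factor.

With everything moved to the left-hand side, differentiate term by term:
  d/dx[x^3] = 3x^2
  d/dx[-30xy] = -30x·y' - 30y
  d/dx[9y^3] = 27y^2·y'

Separating the contributions that come from x directly and those that come through y:
  without y':      3x^2 - 30y
  multiplying y':  -30x + 27y^2

so (3x^2 - 30y) + (-30x + 27y^2)·y' = 0, and therefore
  dy/dx = -(3x^2 - 30y)/(-30x + 27y^2) = (x^2 - 10y)/(10x - 9y^2)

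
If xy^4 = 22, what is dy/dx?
Apply d/dx to both sides, remembering that y depends on x. Each occurrence of y therefore brings in a y' = dy/dx via the chain rule.

With F(x, y) equal to the left-hand side minus the right, differentiate F term by term:
  d/dx[xy^4] = 4xy^3·y' + y^4
  d/dx[-22] = 0
Adding these up, d/dx[F] = 0 becomes
  (y^4) + (4xy^3)·y' = 0,
so isolating y',
  dy/dx = -(y^4)/(4xy^3) = -y/(4x)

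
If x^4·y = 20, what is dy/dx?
Take d/dx of both sides. Since y is implicitly a function of x, the chain rule attaches a y' = dy/dx factor whenever we differentiate through y.

Set F(x, y) = (left side) − (right side), so the curve is F = 0. Differentiating each term of F:
  d/dx[x^4y] = x^4·y' + 4x^3y
  d/dx[-20] = 0

Collecting, the y'-free part is the partial derivative in x and the y' coefficient is the partial derivative in y:
  ∂F/∂x = 4x^3y
  ∂F/∂y = x^4

so d/dx[F(x, y(x))] = ∂F/∂x + (∂F/∂y)·y' = 0. Rearranging,
  dy/dx = -(∂F/∂x)/(∂F/∂y) = -(4x^3y)/(x^4) = -4y/x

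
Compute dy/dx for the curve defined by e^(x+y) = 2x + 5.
Differentiate both sides with respect to x, treating y as y(x). By the chain rule, any term containing y contributes a factor of y' = dy/dx when we differentiate it.

Move every term to one side and write the relation as F(x, y) = 0. Term by term,
  d/dx[-2x] = -2
  d/dx[e^(x + y)] = (y' + 1)·e^(x + y)
  d/dx[-5] = 0

The pieces without y' make up ∂F/∂x and the coefficient of y' is ∂F/∂y:
  ∂F/∂x = e^(x + y) - 2,
  ∂F/∂y = e^(x + y).

Since d/dx[F] = ∂F/∂x + (∂F/∂y)·y' = 0, solve for y':
  (∂F/∂y)·y' = -∂F/∂x
  dy/dx = -(∂F/∂x)/(∂F/∂y) = -(e^(x + y) - 2)/(e^(x + y)) = 2e^(-x - y) - 1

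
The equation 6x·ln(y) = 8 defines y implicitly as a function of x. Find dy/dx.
Take d/dx of both sides. Since y is implicitly a function of x, the chain rule attaches a y' = dy/dx factor whenever we differentiate through y.

Set F(x, y) = (left side) − (right side), so the curve is F = 0. Differentiating each term of F:
  d/dx[6x·ln(y)] = 6x·y'/y + 6ln(y)
  d/dx[-8] = 0

Collecting, the y'-free part is the partial derivative in x and the y' coefficient is the partial derivative in y:
  ∂F/∂x = 6ln(y)
  ∂F/∂y = 6x/y

so d/dx[F(x, y(x))] = ∂F/∂x + (∂F/∂y)·y' = 0. Rearranging,
  dy/dx = -(∂F/∂x)/(∂F/∂y) = -(6ln(y))/(6x/y) = -y·ln(y)/x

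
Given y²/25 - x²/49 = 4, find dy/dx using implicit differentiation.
Apply d/dx to both sides, remembering that y depends on x. Each occurrence of y therefore brings in a y' = dy/dx via the chain rule.

With F(x, y) equal to the left-hand side minus the right, differentiate F term by term:
  d/dx[-x^2/49] = -2x/49
  d/dx[y^2/25] = 2y·y'/25
  d/dx[-4] = 0
Adding these up, d/dx[F] = 0 becomes
  (-2x/49) + (2y/25)·y' = 0,
so isolating y',
  dy/dx = -(-2x/49)/(2y/25) = 25x/(49y)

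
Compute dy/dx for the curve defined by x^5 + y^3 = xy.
Apply d/dx to both sides, remembering that y depends on x. Each occurrence of y therefore brings in a y' = dy/dx via the chain rule.

With F(x, y) equal to the left-hand side minus the right, differentiate F term by term:
  d/dx[x^5] = 5x^4
  d/dx[-xy] = -x·y' - y
  d/dx[y^3] = 3y^2·y'
Adding these up, d/dx[F] = 0 becomes
  (5x^4 - y) + (-x + 3y^2)·y' = 0,
so isolating y',
  dy/dx = -(5x^4 - y)/(-x + 3y^2) = (5x^4 - y)/(x - 3y^2)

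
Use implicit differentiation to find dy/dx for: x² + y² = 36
Take d/dx of both sides. Since y is implicitly a function of x, the chain rule attaches a y' = dy/dx factor whenever we differentiate through y.

Set F(x, y) = (left side) − (right side), so the curve is F = 0. Differentiating each term of F:
  d/dx[x^2] = 2x
  d/dx[y^2] = 2y·y'
  d/dx[-36] = 0

Collecting, the y'-free part is the partial derivative in x and the y' coefficient is the partial derivative in y:
  ∂F/∂x = 2x
  ∂F/∂y = 2y

so d/dx[F(x, y(x))] = ∂F/∂x + (∂F/∂y)·y' = 0. Rearranging,
  dy/dx = -(∂F/∂x)/(∂F/∂y) = -(2x)/(2y) = -x/y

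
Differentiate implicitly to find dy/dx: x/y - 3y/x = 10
Apply d/dx to both sides, remembering that y depends on x. Each occurrence of y therefore brings in a y' = dy/dx via the chain rule.

With F(x, y) equal to the left-hand side minus the right, differentiate F term by term:
  d/dx[x/y] = -x·y'/y^2 + 1/y
  d/dx[-3y/x] = -3·y'/x + 3y/x^2
  d/dx[-10] = 0
Adding these up, d/dx[F] = 0 becomes
  (1/y + 3y/x^2) + (-x/y^2 - 3/x)·y' = 0,
so isolating y',
  dy/dx = -(1/y + 3y/x^2)/(-x/y^2 - 3/x)
        = -((x^2 + 3y^2)/(x^2y))/(-(x^2 + 3y^2)/(xy^2)) = y/x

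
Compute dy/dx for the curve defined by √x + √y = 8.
Take d/dx of both sides. Since y is implicitly a function of x, the chain rule attaches a y' = dy/dx factor whenever we differentiate through y.

Set F(x, y) = (left side) − (right side), so the curve is F = 0. Differentiating each term of F:
  d/dx[√(x)] = 1/(2√(x))
  d/dx[√(y)] = y'/(2√(y))
  d/dx[-8] = 0

Collecting, the y'-free part is the partial derivative in x and the y' coefficient is the partial derivative in y:
  ∂F/∂x = 1/(2√(x))
  ∂F/∂y = 1/(2√(y))

so d/dx[F(x, y(x))] = ∂F/∂x + (∂F/∂y)·y' = 0. Rearranging,
  dy/dx = -(∂F/∂x)/(∂F/∂y) = -(1/(2√(x)))/(1/(2√(y))) = -√(y)/√(x)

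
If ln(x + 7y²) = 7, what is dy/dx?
Apply d/dx to both sides, remembering that y depends on x. Each occurrence of y therefore brings in a y' = dy/dx via the chain rule.

With F(x, y) equal to the left-hand side minus the right, differentiate F term by term:
  d/dx[ln(x + 7y^2)] = (14y·y' + 1)/(x + 7y^2)
  d/dx[-7] = 0
Adding these up, d/dx[F] = 0 becomes
  (1/(x + 7y^2)) + (14y/(x + 7y^2))·y' = 0,
so isolating y',
  dy/dx = -(1/(x + 7y^2))/(14y/(x + 7y^2)) = -1/(14y)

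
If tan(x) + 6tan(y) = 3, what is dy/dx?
Take d/dx of both sides. Since y is implicitly a function of x, the chain rule attaches a y' = dy/dx factor whenever we differentiate through y.

Set F(x, y) = (left side) − (right side), so the curve is F = 0. Differentiating each term of F:
  d/dx[tan(x)] = tan(x)^2 + 1
  d/dx[6tan(y)] = 6·y'(tan(y)^2 + 1)
  d/dx[-3] = 0

Collecting, the y'-free part is the partial derivative in x and the y' coefficient is the partial derivative in y:
  ∂F/∂x = tan(x)^2 + 1
  ∂F/∂y = 6tan(y)^2 + 6

so d/dx[F(x, y(x))] = ∂F/∂x + (∂F/∂y)·y' = 0. Rearranging,
  dy/dx = -(∂F/∂x)/(∂F/∂y) = -(tan(x)^2 + 1)/(6tan(y)^2 + 6) = -cos(y)^2/(6cos(x)^2)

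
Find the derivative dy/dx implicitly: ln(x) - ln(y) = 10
Apply d/dx to both sides, remembering that y depends on x. Each occurrence of y therefore brings in a y' = dy/dx via the chain rule.

With F(x, y) equal to the left-hand side minus the right, differentiate F term by term:
  d/dx[ln(x)] = 1/x
  d/dx[-ln(y)] = -y'/y
  d/dx[-10] = 0
Adding these up, d/dx[F] = 0 becomes
  (1/x) + (-1/y)·y' = 0,
so isolating y',
  dy/dx = -(1/x)/(-1/y) = y/x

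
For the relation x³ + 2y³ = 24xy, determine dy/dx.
Differentiate both sides with respect to x, treating y as y(x). By the chain rule, any term containing y contributes a factor of y' = dy/dx when we differentiate it.

Move every term to one side and write the relation as F(x, y) = 0. Term by term,
  d/dx[x^3] = 3x^2
  d/dx[-24xy] = -24x·y' - 24y
  d/dx[2y^3] = 6y^2·y'

The pieces without y' make up ∂F/∂x and the coefficient of y' is ∂F/∂y:
  ∂F/∂x = 3x^2 - 24y,
  ∂F/∂y = -24x + 6y^2.

Since d/dx[F] = ∂F/∂x + (∂F/∂y)·y' = 0, solve for y':
  (∂F/∂y)·y' = -∂F/∂x
  dy/dx = -(∂F/∂x)/(∂F/∂y) = -(3x^2 - 24y)/(-24x + 6y^2) = (x^2 - 8y)/(2(4x - y^2))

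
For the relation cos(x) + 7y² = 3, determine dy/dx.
Differentiate the relation implicitly: treat y = y(x) and apply the chain rule, so every y-derivative picks up a y' = dy/dx factor.

With everything moved to the left-hand side, differentiate term by term:
  d/dx[7y^2] = 14y·y'
  d/dx[cos(x)] = -sin(x)
  d/dx[-3] = 0

Separating the contributions that come from x directly and those that come through y:
  without y':      -sin(x)
  multiplying y':  14y

so (-sin(x)) + (14y)·y' = 0, and therefore
  dy/dx = -(-sin(x))/(14y) = sin(x)/(14y)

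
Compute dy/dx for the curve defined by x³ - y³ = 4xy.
Apply d/dx to both sides, remembering that y depends on x. Each occurrence of y therefore brings in a y' = dy/dx via the chain rule.

With F(x, y) equal to the left-hand side minus the right, differentiate F term by term:
  d/dx[x^3] = 3x^2
  d/dx[-4xy] = -4x·y' - 4y
  d/dx[-y^3] = -3y^2·y'
Adding these up, d/dx[F] = 0 becomes
  (3x^2 - 4y) + (-4x - 3y^2)·y' = 0,
so isolating y',
  dy/dx = -(3x^2 - 4y)/(-4x - 3y^2) = (3x^2 - 4y)/(4x + 3y^2)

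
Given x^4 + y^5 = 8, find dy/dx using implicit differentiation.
Differentiate the relation implicitly: treat y = y(x) and apply the chain rule, so every y-derivative picks up a y' = dy/dx factor.

With everything moved to the left-hand side, differentiate term by term:
  d/dx[x^4] = 4x^3
  d/dx[y^5] = 5y^4·y'
  d/dx[-8] = 0

Separating the contributions that come from x directly and those that come through y:
  without y':      4x^3
  multiplying y':  5y^4

so (4x^3) + (5y^4)·y' = 0, and therefore
  dy/dx = -(4x^3)/(5y^4) = -4x^3/(5y^4)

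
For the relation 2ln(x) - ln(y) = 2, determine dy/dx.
Differentiate both sides with respect to x, treating y as y(x). By the chain rule, any term containing y contributes a factor of y' = dy/dx when we differentiate it.

Move every term to one side and write the relation as F(x, y) = 0. Term by term,
  d/dx[2ln(x)] = 2/x
  d/dx[-ln(y)] = -y'/y
  d/dx[-2] = 0

The pieces without y' make up ∂F/∂x and the coefficient of y' is ∂F/∂y:
  ∂F/∂x = 2/x,
  ∂F/∂y = -1/y.

Since d/dx[F] = ∂F/∂x + (∂F/∂y)·y' = 0, solve for y':
  (∂F/∂y)·y' = -∂F/∂x
  dy/dx = -(∂F/∂x)/(∂F/∂y) = -(2/x)/(-1/y) = 2y/x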